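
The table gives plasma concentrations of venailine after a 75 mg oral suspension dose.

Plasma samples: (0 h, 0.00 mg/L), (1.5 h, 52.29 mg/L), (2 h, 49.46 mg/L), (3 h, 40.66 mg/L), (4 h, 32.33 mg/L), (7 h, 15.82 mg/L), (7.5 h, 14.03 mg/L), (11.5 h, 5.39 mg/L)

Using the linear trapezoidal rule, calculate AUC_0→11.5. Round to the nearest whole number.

AUC = 265 mg/L·h

Trapezoidal AUC_0→11.5:
  [0→1.5]: (0.00+52.29)/2 × 1.5 = 39.2175
  [1.5→2]: (52.29+49.46)/2 × 0.5 = 25.4375
  [2→3]: (49.46+40.66)/2 × 1 = 45.06
  [3→4]: (40.66+32.33)/2 × 1 = 36.495
  [4→7]: (32.33+15.82)/2 × 3 = 72.225
  [7→7.5]: (15.82+14.03)/2 × 0.5 = 7.4625
  [7.5→11.5]: (14.03+5.39)/2 × 4 = 38.84
  Sum = 264.7375 mg/L·h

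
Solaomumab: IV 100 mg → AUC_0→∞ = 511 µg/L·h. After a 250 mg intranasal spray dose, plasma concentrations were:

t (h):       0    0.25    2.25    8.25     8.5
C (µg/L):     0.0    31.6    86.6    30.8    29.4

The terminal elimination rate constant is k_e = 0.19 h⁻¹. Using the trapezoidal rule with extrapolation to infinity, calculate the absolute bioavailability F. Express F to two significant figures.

Trapezoidal AUC_0→8.5 (intranasal spray):
  [0→0.25]: (0.0+31.6)/2 × 0.25 = 3.95
  [0.25→2.25]: (31.6+86.6)/2 × 2 = 118.2
  [2.25→8.25]: (86.6+30.8)/2 × 6 = 352.2
  [8.25→8.5]: (30.8+29.4)/2 × 0.25 = 7.525
  Sum = 481.875 µg/L·h
Tail: C_last/k_e = 29.4/0.19 = 154.737
AUC_0→∞ (intranasal spray) = 481.875 + 154.737 = 636.612 µg/L·h
F = (AUC_ev/D_ev)/(AUC_iv/D_iv) = (636.612/250)/(511/100) = 2.546448/5.11 = 0.4983

F = 0.50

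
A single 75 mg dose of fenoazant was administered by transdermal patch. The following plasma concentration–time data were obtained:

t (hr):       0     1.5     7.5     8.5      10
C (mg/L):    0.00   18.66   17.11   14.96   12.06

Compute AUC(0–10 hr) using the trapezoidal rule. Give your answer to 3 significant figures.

Trapezoidal AUC_0→10:
  [0→1.5]: (0.00+18.66)/2 × 1.5 = 13.995
  [1.5→7.5]: (18.66+17.11)/2 × 6 = 107.31
  [7.5→8.5]: (17.11+14.96)/2 × 1 = 16.035
  [8.5→10]: (14.96+12.06)/2 × 1.5 = 20.265
  Sum = 157.605 mg/L·hr

AUC = 158 mg/L·hr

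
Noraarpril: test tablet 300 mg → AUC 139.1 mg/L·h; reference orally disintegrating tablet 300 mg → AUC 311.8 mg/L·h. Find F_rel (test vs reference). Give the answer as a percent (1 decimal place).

F_rel = 44.6%

F_rel = (AUC_test/D_test) / (AUC_ref/D_ref)
      = (139.1/300) / (311.8/300)
      = 0.463667 / 1.03933 = 0.4461 = 44.61%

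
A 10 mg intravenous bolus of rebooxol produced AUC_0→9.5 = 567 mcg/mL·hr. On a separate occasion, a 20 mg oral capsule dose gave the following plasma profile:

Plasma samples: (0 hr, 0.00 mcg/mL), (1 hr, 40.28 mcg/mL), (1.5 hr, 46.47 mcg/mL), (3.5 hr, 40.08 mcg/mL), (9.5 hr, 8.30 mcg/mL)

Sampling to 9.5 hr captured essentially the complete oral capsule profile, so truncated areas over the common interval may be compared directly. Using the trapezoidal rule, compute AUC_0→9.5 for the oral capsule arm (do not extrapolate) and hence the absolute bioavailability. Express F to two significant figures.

F = 0.24

Trapezoidal AUC_0→9.5 (oral capsule):
  [0→1]: (0.00+40.28)/2 × 1 = 20.14
  [1→1.5]: (40.28+46.47)/2 × 0.5 = 21.6875
  [1.5→3.5]: (46.47+40.08)/2 × 2 = 86.55
  [3.5→9.5]: (40.08+8.30)/2 × 6 = 145.14
  Sum = 273.5175 mcg/mL·hr
F = (AUC_ev/D_ev)/(AUC_iv/D_iv) = (273.5175/20)/(567/10) = 13.675875/56.7 = 0.2412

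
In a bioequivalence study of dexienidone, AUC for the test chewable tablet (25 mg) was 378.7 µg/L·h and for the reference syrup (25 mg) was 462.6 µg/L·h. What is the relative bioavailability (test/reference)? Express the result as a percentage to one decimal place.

F_rel = 81.9%

F_rel = (AUC_test/D_test) / (AUC_ref/D_ref)
      = (378.7/25) / (462.6/25)
      = 15.148 / 18.504 = 0.8186 = 81.86%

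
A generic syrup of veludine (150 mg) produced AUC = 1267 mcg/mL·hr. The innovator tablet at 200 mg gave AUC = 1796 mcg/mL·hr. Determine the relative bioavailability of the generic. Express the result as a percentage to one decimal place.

F_rel = (AUC_test/D_test) / (AUC_ref/D_ref)
      = (1267/150) / (1796/200)
      = 8.44667 / 8.98 = 0.9406 = 94.06%

F_rel = 94.1%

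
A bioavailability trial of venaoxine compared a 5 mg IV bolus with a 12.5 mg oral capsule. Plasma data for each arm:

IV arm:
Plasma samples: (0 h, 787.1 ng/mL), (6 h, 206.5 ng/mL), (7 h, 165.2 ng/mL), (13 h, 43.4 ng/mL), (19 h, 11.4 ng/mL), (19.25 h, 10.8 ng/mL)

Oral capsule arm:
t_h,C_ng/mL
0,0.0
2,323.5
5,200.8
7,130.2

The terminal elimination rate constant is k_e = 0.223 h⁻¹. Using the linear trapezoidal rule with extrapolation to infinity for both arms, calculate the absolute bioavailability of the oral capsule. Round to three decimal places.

F = 0.202

Trapezoidal AUC_0→19.25 (IV):
  [0→6]: (787.1+206.5)/2 × 6 = 2980.8
  [6→7]: (206.5+165.2)/2 × 1 = 185.85
  [7→13]: (165.2+43.4)/2 × 6 = 625.8
  [13→19]: (43.4+11.4)/2 × 6 = 164.4
  [19→19.25]: (11.4+10.8)/2 × 0.25 = 2.775
  Sum = 3959.625 ng/mL·h
IV tail: 10.8/0.223 = 48.430; AUC_iv,0→∞ = 3959.625 + 48.430 = 4008.055 ng/mL·h
Trapezoidal AUC_0→7 (oral capsule):
  [0→2]: (0.0+323.5)/2 × 2 = 323.5
  [2→5]: (323.5+200.8)/2 × 3 = 786.45
  [5→7]: (200.8+130.2)/2 × 2 = 331.0
  Sum = 1440.95 ng/mL·h
oral capsule tail: 130.2/0.223 = 583.857; AUC_ev,0→∞ = 1440.95 + 583.857 = 2024.807 ng/mL·h
F = (AUC_ev/D_ev)/(AUC_iv/D_iv) = (2024.807/12.5)/(4008.055/5) = 161.98456/801.611 = 0.2021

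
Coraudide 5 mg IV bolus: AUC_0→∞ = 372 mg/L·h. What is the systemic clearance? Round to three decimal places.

CL = 0.013 L/h

CL = Dose_iv / AUC_0→∞
   = 5 / 372 = 0.0134409 L/h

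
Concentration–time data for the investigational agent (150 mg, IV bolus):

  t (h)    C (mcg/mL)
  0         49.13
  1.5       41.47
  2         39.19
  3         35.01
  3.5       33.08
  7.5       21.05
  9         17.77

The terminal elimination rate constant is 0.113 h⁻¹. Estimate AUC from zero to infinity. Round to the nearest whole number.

Trapezoidal AUC_0→9:
  [0→1.5]: (49.13+41.47)/2 × 1.5 = 67.95
  [1.5→2]: (41.47+39.19)/2 × 0.5 = 20.165
  [2→3]: (39.19+35.01)/2 × 1 = 37.1
  [3→3.5]: (35.01+33.08)/2 × 0.5 = 17.0225
  [3.5→7.5]: (33.08+21.05)/2 × 4 = 108.26
  [7.5→9]: (21.05+17.77)/2 × 1.5 = 29.115
  Sum = 279.6125 mcg/mL·h
Extrapolated tail: C_last / k_e = 17.77 / 0.113 = 157.257
AUC_0→∞ = 279.6125 + 157.257 = 436.8695 mcg/mL·h

AUC = 437 mcg/mL·h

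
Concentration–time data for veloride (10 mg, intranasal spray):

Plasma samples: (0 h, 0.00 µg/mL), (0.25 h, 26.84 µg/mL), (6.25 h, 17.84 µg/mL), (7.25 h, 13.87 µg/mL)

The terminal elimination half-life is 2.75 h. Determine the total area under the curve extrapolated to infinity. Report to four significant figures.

Trapezoidal AUC_0→7.25:
  [0→0.25]: (0.00+26.84)/2 × 0.25 = 3.355
  [0.25→6.25]: (26.84+17.84)/2 × 6 = 134.04
  [6.25→7.25]: (17.84+13.87)/2 × 1 = 15.855
  Sum = 153.25 µg/mL·h
k_e = ln2 / t½ = 0.693147 / 2.75 = 0.2521 h^-1
Extrapolated tail: C_last / k_e = 13.87 / 0.2521 = 55.018
AUC_0→∞ = 153.25 + 55.018 = 208.268 µg/mL·h

AUC = 208.3 µg/mL·h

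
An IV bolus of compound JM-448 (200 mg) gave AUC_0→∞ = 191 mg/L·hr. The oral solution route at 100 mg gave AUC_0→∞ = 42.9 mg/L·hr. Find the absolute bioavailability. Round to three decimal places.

F = 0.449

F = (AUC_ev / D_ev) / (AUC_iv / D_iv)
  = (42.9/100) / (191/200)
  = 0.429 / 0.955 = 0.4492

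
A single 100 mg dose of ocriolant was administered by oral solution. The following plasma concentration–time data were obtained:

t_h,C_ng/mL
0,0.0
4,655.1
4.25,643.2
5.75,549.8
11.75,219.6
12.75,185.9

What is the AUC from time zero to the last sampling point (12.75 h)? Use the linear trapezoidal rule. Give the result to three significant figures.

Trapezoidal AUC_0→12.75:
  [0→4]: (0.0+655.1)/2 × 4 = 1310.2
  [4→4.25]: (655.1+643.2)/2 × 0.25 = 162.2875
  [4.25→5.75]: (643.2+549.8)/2 × 1.5 = 894.75
  [5.75→11.75]: (549.8+219.6)/2 × 6 = 2308.2
  [11.75→12.75]: (219.6+185.9)/2 × 1 = 202.75
  Sum = 4878.1875 ng/mL·h

AUC = 4880 ng/mL·h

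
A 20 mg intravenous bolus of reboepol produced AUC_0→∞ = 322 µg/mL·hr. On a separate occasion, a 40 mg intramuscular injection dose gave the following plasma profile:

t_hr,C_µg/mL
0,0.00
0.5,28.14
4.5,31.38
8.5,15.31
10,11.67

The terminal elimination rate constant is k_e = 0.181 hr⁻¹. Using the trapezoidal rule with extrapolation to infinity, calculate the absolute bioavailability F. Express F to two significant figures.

F = 0.47

Trapezoidal AUC_0→10 (intramuscular injection):
  [0→0.5]: (0.00+28.14)/2 × 0.5 = 7.035
  [0.5→4.5]: (28.14+31.38)/2 × 4 = 119.04
  [4.5→8.5]: (31.38+15.31)/2 × 4 = 93.38
  [8.5→10]: (15.31+11.67)/2 × 1.5 = 20.235
  Sum = 239.69 µg/mL·hr
Tail: C_last/k_e = 11.67/0.181 = 64.475
AUC_0→∞ (intramuscular injection) = 239.69 + 64.475 = 304.165 µg/mL·hr
F = (AUC_ev/D_ev)/(AUC_iv/D_iv) = (304.165/40)/(322/20) = 7.604125/16.1 = 0.4723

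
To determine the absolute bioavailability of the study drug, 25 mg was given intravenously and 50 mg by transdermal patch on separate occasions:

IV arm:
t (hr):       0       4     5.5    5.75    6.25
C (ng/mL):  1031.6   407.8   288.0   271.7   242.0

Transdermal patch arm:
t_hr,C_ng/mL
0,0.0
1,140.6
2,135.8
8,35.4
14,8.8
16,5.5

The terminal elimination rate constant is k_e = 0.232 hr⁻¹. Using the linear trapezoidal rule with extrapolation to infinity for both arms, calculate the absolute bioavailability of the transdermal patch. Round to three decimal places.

Trapezoidal AUC_0→6.25 (IV):
  [0→4]: (1031.6+407.8)/2 × 4 = 2878.8
  [4→5.5]: (407.8+288.0)/2 × 1.5 = 521.85
  [5.5→5.75]: (288.0+271.7)/2 × 0.25 = 69.9625
  [5.75→6.25]: (271.7+242.0)/2 × 0.5 = 128.425
  Sum = 3599.0375 ng/mL·hr
IV tail: 242.0/0.232 = 1043.103; AUC_iv,0→∞ = 3599.0375 + 1043.103 = 4642.1405 ng/mL·hr
Trapezoidal AUC_0→16 (transdermal patch):
  [0→1]: (0.0+140.6)/2 × 1 = 70.3
  [1→2]: (140.6+135.8)/2 × 1 = 138.2
  [2→8]: (135.8+35.4)/2 × 6 = 513.6
  [8→14]: (35.4+8.8)/2 × 6 = 132.6
  [14→16]: (8.8+5.5)/2 × 2 = 14.3
  Sum = 869.0 ng/mL·hr
transdermal patch tail: 5.5/0.232 = 23.707; AUC_ev,0→∞ = 869.0 + 23.707 = 892.707 ng/mL·hr
F = (AUC_ev/D_ev)/(AUC_iv/D_iv) = (892.707/50)/(4642.1405/25) = 17.85414/185.68562 = 0.0962

F = 0.096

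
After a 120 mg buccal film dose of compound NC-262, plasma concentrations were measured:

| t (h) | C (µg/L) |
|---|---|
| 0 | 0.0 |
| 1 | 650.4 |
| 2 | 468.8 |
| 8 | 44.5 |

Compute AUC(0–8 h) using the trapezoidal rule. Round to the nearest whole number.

AUC = 2425 µg/L·h

Trapezoidal AUC_0→8:
  [0→1]: (0.0+650.4)/2 × 1 = 325.2
  [1→2]: (650.4+468.8)/2 × 1 = 559.6
  [2→8]: (468.8+44.5)/2 × 6 = 1539.9
  Sum = 2424.7 µg/L·h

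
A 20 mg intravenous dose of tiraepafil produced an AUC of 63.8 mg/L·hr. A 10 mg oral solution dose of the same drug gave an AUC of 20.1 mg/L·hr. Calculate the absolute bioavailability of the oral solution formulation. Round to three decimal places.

F = 0.630

F = (AUC_ev / D_ev) / (AUC_iv / D_iv)
  = (20.1/10) / (63.8/20)
  = 2.01 / 3.19 = 0.6301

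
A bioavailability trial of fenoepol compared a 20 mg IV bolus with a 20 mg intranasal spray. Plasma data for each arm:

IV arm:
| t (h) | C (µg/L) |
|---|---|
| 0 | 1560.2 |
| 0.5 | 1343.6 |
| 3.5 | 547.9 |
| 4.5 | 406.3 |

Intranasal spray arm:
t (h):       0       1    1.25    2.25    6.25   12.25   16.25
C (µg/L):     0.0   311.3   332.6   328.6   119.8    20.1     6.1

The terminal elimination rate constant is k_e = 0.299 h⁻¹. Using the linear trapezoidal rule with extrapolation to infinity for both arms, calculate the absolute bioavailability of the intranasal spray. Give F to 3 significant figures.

F = 0.362

Trapezoidal AUC_0→4.5 (IV):
  [0→0.5]: (1560.2+1343.6)/2 × 0.5 = 725.95
  [0.5→3.5]: (1343.6+547.9)/2 × 3 = 2837.25
  [3.5→4.5]: (547.9+406.3)/2 × 1 = 477.1
  Sum = 4040.3 µg/L·h
IV tail: 406.3/0.299 = 1358.863; AUC_iv,0→∞ = 4040.3 + 1358.863 = 5399.163 µg/L·h
Trapezoidal AUC_0→16.25 (intranasal spray):
  [0→1]: (0.0+311.3)/2 × 1 = 155.65
  [1→1.25]: (311.3+332.6)/2 × 0.25 = 80.4875
  [1.25→2.25]: (332.6+328.6)/2 × 1 = 330.6
  [2.25→6.25]: (328.6+119.8)/2 × 4 = 896.8
  [6.25→12.25]: (119.8+20.1)/2 × 6 = 419.7
  [12.25→16.25]: (20.1+6.1)/2 × 4 = 52.4
  Sum = 1935.6375 µg/L·h
intranasal spray tail: 6.1/0.299 = 20.401; AUC_ev,0→∞ = 1935.6375 + 20.401 = 1956.0385 µg/L·h
F = (AUC_ev/D_ev)/(AUC_iv/D_iv) = (1956.0385/20)/(5399.163/20) = 97.801925/269.95815 = 0.3623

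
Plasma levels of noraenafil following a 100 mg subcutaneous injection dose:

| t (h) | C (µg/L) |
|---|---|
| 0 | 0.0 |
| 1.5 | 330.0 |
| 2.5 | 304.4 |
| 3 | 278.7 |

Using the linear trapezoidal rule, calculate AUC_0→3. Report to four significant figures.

Trapezoidal AUC_0→3:
  [0→1.5]: (0.0+330.0)/2 × 1.5 = 247.5
  [1.5→2.5]: (330.0+304.4)/2 × 1 = 317.2
  [2.5→3]: (304.4+278.7)/2 × 0.5 = 145.775
  Sum = 710.475 µg/L·h

AUC = 710.5 µg/L·h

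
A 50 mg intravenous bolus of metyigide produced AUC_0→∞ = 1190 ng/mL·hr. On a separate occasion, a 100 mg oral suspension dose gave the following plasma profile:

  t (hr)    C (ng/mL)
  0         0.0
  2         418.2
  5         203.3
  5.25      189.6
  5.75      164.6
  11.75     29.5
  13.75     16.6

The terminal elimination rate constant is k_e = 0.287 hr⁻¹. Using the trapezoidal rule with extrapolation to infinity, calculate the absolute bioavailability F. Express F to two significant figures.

Trapezoidal AUC_0→13.75 (oral suspension):
  [0→2]: (0.0+418.2)/2 × 2 = 418.2
  [2→5]: (418.2+203.3)/2 × 3 = 932.25
  [5→5.25]: (203.3+189.6)/2 × 0.25 = 49.1125
  [5.25→5.75]: (189.6+164.6)/2 × 0.5 = 88.55
  [5.75→11.75]: (164.6+29.5)/2 × 6 = 582.3
  [11.75→13.75]: (29.5+16.6)/2 × 2 = 46.1
  Sum = 2116.5125 ng/mL·hr
Tail: C_last/k_e = 16.6/0.287 = 57.840
AUC_0→∞ (oral suspension) = 2116.5125 + 57.840 = 2174.3525 ng/mL·hr
F = (AUC_ev/D_ev)/(AUC_iv/D_iv) = (2174.3525/100)/(1190/50) = 21.743525/23.8 = 0.9136

F = 0.91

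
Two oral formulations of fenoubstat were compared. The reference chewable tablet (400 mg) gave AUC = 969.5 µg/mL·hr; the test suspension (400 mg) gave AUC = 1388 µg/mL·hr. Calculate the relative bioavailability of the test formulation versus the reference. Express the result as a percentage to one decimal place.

F_rel = (AUC_test/D_test) / (AUC_ref/D_ref)
      = (1388/400) / (969.5/400)
      = 3.47 / 2.42375 = 1.4317 = 143.17%

F_rel = 143.2%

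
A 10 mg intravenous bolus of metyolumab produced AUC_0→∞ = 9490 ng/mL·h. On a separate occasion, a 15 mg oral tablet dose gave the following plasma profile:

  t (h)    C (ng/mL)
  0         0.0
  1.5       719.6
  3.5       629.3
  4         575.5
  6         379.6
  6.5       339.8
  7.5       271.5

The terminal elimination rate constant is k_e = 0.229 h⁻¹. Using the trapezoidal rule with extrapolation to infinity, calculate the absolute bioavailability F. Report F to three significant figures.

Trapezoidal AUC_0→7.5 (oral tablet):
  [0→1.5]: (0.0+719.6)/2 × 1.5 = 539.7
  [1.5→3.5]: (719.6+629.3)/2 × 2 = 1348.9
  [3.5→4]: (629.3+575.5)/2 × 0.5 = 301.2
  [4→6]: (575.5+379.6)/2 × 2 = 955.1
  [6→6.5]: (379.6+339.8)/2 × 0.5 = 179.85
  [6.5→7.5]: (339.8+271.5)/2 × 1 = 305.65
  Sum = 3630.4 ng/mL·h
Tail: C_last/k_e = 271.5/0.229 = 1185.590
AUC_0→∞ (oral tablet) = 3630.4 + 1185.590 = 4815.99 ng/mL·h
F = (AUC_ev/D_ev)/(AUC_iv/D_iv) = (4815.99/15)/(9490/10) = 321.066/949 = 0.3383

F = 0.338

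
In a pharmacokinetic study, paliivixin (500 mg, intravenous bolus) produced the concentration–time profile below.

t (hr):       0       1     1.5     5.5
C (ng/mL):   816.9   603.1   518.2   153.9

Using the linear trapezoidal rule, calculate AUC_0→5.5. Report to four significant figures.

Trapezoidal AUC_0→5.5:
  [0→1]: (816.9+603.1)/2 × 1 = 710.0
  [1→1.5]: (603.1+518.2)/2 × 0.5 = 280.325
  [1.5→5.5]: (518.2+153.9)/2 × 4 = 1344.2
  Sum = 2334.525 ng/mL·hr

AUC = 2335 ng/mL·hr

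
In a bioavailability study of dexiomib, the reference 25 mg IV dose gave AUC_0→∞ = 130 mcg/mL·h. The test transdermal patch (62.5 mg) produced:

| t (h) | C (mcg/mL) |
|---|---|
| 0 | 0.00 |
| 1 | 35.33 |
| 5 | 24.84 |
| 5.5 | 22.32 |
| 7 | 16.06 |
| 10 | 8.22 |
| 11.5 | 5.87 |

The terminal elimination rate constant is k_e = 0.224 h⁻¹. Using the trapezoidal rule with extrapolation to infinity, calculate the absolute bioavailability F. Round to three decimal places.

F = 0.775

Trapezoidal AUC_0→11.5 (transdermal patch):
  [0→1]: (0.00+35.33)/2 × 1 = 17.665
  [1→5]: (35.33+24.84)/2 × 4 = 120.34
  [5→5.5]: (24.84+22.32)/2 × 0.5 = 11.79
  [5.5→7]: (22.32+16.06)/2 × 1.5 = 28.785
  [7→10]: (16.06+8.22)/2 × 3 = 36.42
  [10→11.5]: (8.22+5.87)/2 × 1.5 = 10.5675
  Sum = 225.5675 mcg/mL·h
Tail: C_last/k_e = 5.87/0.224 = 26.205
AUC_0→∞ (transdermal patch) = 225.5675 + 26.205 = 251.7725 mcg/mL·h
F = (AUC_ev/D_ev)/(AUC_iv/D_iv) = (251.7725/62.5)/(130/25) = 4.02836/5.2 = 0.7747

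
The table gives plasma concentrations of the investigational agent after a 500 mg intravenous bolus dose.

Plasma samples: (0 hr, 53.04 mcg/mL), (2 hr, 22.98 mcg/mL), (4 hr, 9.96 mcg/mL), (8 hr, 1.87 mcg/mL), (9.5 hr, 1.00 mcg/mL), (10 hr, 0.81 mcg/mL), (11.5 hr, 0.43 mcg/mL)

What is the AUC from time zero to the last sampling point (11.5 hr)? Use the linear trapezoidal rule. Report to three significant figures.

Trapezoidal AUC_0→11.5:
  [0→2]: (53.04+22.98)/2 × 2 = 76.02
  [2→4]: (22.98+9.96)/2 × 2 = 32.94
  [4→8]: (9.96+1.87)/2 × 4 = 23.66
  [8→9.5]: (1.87+1.00)/2 × 1.5 = 2.1525
  [9.5→10]: (1.00+0.81)/2 × 0.5 = 0.4525
  [10→11.5]: (0.81+0.43)/2 × 1.5 = 0.93
  Sum = 136.155 mcg/mL·hr

AUC = 136 mcg/mL·hr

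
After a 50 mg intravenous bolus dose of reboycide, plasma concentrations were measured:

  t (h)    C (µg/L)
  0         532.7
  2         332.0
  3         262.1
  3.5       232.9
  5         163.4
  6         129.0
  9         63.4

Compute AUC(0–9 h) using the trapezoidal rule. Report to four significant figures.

AUC = 2018 µg/L·h

Trapezoidal AUC_0→9:
  [0→2]: (532.7+332.0)/2 × 2 = 864.7
  [2→3]: (332.0+262.1)/2 × 1 = 297.05
  [3→3.5]: (262.1+232.9)/2 × 0.5 = 123.75
  [3.5→5]: (232.9+163.4)/2 × 1.5 = 297.225
  [5→6]: (163.4+129.0)/2 × 1 = 146.2
  [6→9]: (129.0+63.4)/2 × 3 = 288.6
  Sum = 2017.525 µg/L·h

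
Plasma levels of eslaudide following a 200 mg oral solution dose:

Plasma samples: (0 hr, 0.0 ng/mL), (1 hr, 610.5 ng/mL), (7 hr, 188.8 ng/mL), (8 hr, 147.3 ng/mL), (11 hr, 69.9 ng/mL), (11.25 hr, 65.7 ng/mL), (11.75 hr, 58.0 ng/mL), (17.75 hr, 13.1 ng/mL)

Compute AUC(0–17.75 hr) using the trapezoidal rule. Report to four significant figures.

AUC = 3458 ng/mL·hr

Trapezoidal AUC_0→17.75:
  [0→1]: (0.0+610.5)/2 × 1 = 305.25
  [1→7]: (610.5+188.8)/2 × 6 = 2397.9
  [7→8]: (188.8+147.3)/2 × 1 = 168.05
  [8→11]: (147.3+69.9)/2 × 3 = 325.8
  [11→11.25]: (69.9+65.7)/2 × 0.25 = 16.95
  [11.25→11.75]: (65.7+58.0)/2 × 0.5 = 30.925
  [11.75→17.75]: (58.0+13.1)/2 × 6 = 213.3
  Sum = 3458.175 ng/mL·hr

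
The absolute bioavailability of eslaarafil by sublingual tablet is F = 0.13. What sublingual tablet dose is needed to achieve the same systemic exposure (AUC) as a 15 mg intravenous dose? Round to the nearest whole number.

D_sublingual = 115 mg

For equal systemic exposure: F × D_ev = D_iv
D_ev = D_iv / F = 15 / 0.13 = 115.385 mg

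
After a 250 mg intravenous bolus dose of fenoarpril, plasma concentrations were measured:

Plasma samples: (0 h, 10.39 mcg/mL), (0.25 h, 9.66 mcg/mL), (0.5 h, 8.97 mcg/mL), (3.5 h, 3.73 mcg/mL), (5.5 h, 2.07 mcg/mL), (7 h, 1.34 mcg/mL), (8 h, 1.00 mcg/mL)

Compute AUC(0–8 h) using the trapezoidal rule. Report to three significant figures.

AUC = 33.4 mcg/mL·h

Trapezoidal AUC_0→8:
  [0→0.25]: (10.39+9.66)/2 × 0.25 = 2.50625
  [0.25→0.5]: (9.66+8.97)/2 × 0.25 = 2.32875
  [0.5→3.5]: (8.97+3.73)/2 × 3 = 19.05
  [3.5→5.5]: (3.73+2.07)/2 × 2 = 5.8
  [5.5→7]: (2.07+1.34)/2 × 1.5 = 2.5575
  [7→8]: (1.34+1.00)/2 × 1 = 1.17
  Sum = 33.4125 mcg/mL·h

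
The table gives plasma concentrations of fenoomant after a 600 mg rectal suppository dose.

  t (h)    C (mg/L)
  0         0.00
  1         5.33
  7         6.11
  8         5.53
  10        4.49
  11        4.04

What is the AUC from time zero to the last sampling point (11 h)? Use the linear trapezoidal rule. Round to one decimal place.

AUC = 57.1 mg/L·h

Trapezoidal AUC_0→11:
  [0→1]: (0.00+5.33)/2 × 1 = 2.665
  [1→7]: (5.33+6.11)/2 × 6 = 34.32
  [7→8]: (6.11+5.53)/2 × 1 = 5.82
  [8→10]: (5.53+4.49)/2 × 2 = 10.02
  [10→11]: (4.49+4.04)/2 × 1 = 4.265
  Sum = 57.09 mg/L·h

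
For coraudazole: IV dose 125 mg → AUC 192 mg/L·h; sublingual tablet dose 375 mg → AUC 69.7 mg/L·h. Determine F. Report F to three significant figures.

F = 0.121

F = (AUC_ev / D_ev) / (AUC_iv / D_iv)
  = (69.7/375) / (192/125)
  = 0.185867 / 1.536 = 0.1210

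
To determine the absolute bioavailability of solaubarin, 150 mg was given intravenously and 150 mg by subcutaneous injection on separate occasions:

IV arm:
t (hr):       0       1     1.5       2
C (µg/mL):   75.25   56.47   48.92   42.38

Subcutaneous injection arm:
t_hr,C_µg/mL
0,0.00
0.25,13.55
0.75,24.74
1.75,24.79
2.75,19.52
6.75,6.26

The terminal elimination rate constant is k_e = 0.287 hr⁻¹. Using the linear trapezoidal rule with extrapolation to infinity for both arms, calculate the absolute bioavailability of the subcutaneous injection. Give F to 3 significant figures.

Trapezoidal AUC_0→2 (IV):
  [0→1]: (75.25+56.47)/2 × 1 = 65.86
  [1→1.5]: (56.47+48.92)/2 × 0.5 = 26.3475
  [1.5→2]: (48.92+42.38)/2 × 0.5 = 22.825
  Sum = 115.0325 µg/mL·hr
IV tail: 42.38/0.287 = 147.666; AUC_iv,0→∞ = 115.0325 + 147.666 = 262.6985 µg/mL·hr
Trapezoidal AUC_0→6.75 (subcutaneous injection):
  [0→0.25]: (0.00+13.55)/2 × 0.25 = 1.69375
  [0.25→0.75]: (13.55+24.74)/2 × 0.5 = 9.5725
  [0.75→1.75]: (24.74+24.79)/2 × 1 = 24.765
  [1.75→2.75]: (24.79+19.52)/2 × 1 = 22.155
  [2.75→6.75]: (19.52+6.26)/2 × 4 = 51.56
  Sum = 109.74625 µg/mL·hr
subcutaneous injection tail: 6.26/0.287 = 21.812; AUC_ev,0→∞ = 109.74625 + 21.812 = 131.55825 µg/mL·hr
F = (AUC_ev/D_ev)/(AUC_iv/D_iv) = (131.55825/150)/(262.6985/150) = 0.877055/1.75132 = 0.5008

F = 0.501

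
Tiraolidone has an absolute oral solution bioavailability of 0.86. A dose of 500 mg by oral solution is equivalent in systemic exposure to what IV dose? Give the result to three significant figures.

D_iv = 430 mg

Systemic exposure from an extravascular dose = F × D_ev, so the equivalent IV dose is F × D_ev.
D_iv = F × D_ev = 0.86 × 500 = 430 mg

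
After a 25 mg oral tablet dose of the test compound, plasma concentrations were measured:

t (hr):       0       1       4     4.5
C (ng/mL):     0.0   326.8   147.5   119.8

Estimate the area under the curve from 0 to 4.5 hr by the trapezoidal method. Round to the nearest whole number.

Trapezoidal AUC_0→4.5:
  [0→1]: (0.0+326.8)/2 × 1 = 163.4
  [1→4]: (326.8+147.5)/2 × 3 = 711.45
  [4→4.5]: (147.5+119.8)/2 × 0.5 = 66.825
  Sum = 941.675 ng/mL·hr

AUC = 942 ng/mL·hr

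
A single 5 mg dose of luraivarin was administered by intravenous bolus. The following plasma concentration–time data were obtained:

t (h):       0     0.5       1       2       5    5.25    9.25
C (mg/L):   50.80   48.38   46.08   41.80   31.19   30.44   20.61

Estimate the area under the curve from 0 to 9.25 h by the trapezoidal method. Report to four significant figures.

Trapezoidal AUC_0→9.25:
  [0→0.5]: (50.80+48.38)/2 × 0.5 = 24.795
  [0.5→1]: (48.38+46.08)/2 × 0.5 = 23.615
  [1→2]: (46.08+41.80)/2 × 1 = 43.94
  [2→5]: (41.80+31.19)/2 × 3 = 109.485
  [5→5.25]: (31.19+30.44)/2 × 0.25 = 7.70375
  [5.25→9.25]: (30.44+20.61)/2 × 4 = 102.1
  Sum = 311.63875 mg/L·h

AUC = 311.6 mg/L·h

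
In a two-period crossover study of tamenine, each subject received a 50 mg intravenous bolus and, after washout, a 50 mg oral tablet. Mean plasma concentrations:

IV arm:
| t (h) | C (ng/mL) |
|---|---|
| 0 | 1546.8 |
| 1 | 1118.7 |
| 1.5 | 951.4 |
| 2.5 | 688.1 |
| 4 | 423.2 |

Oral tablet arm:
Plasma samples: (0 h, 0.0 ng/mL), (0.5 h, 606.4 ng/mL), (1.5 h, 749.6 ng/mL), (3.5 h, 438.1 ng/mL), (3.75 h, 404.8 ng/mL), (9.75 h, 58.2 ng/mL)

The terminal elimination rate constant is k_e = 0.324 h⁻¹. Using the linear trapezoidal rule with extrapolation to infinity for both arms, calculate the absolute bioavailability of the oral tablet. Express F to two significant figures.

Trapezoidal AUC_0→4 (IV):
  [0→1]: (1546.8+1118.7)/2 × 1 = 1332.75
  [1→1.5]: (1118.7+951.4)/2 × 0.5 = 517.525
  [1.5→2.5]: (951.4+688.1)/2 × 1 = 819.75
  [2.5→4]: (688.1+423.2)/2 × 1.5 = 833.475
  Sum = 3503.5 ng/mL·h
IV tail: 423.2/0.324 = 1306.173; AUC_iv,0→∞ = 3503.5 + 1306.173 = 4809.673 ng/mL·h
Trapezoidal AUC_0→9.75 (oral tablet):
  [0→0.5]: (0.0+606.4)/2 × 0.5 = 151.6
  [0.5→1.5]: (606.4+749.6)/2 × 1 = 678.0
  [1.5→3.5]: (749.6+438.1)/2 × 2 = 1187.7
  [3.5→3.75]: (438.1+404.8)/2 × 0.25 = 105.3625
  [3.75→9.75]: (404.8+58.2)/2 × 6 = 1389.0
  Sum = 3511.6625 ng/mL·h
oral tablet tail: 58.2/0.324 = 179.630; AUC_ev,0→∞ = 3511.6625 + 179.630 = 3691.2925 ng/mL·h
F = (AUC_ev/D_ev)/(AUC_iv/D_iv) = (3691.2925/50)/(4809.673/50) = 73.82585/96.19346 = 0.7675

F = 0.77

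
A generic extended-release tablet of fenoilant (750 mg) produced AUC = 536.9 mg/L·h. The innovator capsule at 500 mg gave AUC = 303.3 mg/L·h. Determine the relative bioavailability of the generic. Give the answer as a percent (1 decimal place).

F_rel = 118.0%

F_rel = (AUC_test/D_test) / (AUC_ref/D_ref)
      = (536.9/750) / (303.3/500)
      = 0.715867 / 0.6066 = 1.1801 = 118.01%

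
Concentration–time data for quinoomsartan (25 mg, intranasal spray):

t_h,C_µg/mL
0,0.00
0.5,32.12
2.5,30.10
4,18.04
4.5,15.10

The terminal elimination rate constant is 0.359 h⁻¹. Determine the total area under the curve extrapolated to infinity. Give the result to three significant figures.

AUC = 157 µg/mL·h

Trapezoidal AUC_0→4.5:
  [0→0.5]: (0.00+32.12)/2 × 0.5 = 8.03
  [0.5→2.5]: (32.12+30.10)/2 × 2 = 62.22
  [2.5→4]: (30.10+18.04)/2 × 1.5 = 36.105
  [4→4.5]: (18.04+15.10)/2 × 0.5 = 8.285
  Sum = 114.64 µg/mL·h
Extrapolated tail: C_last / k_e = 15.10 / 0.359 = 42.061
AUC_0→∞ = 114.64 + 42.061 = 156.701 µg/mL·h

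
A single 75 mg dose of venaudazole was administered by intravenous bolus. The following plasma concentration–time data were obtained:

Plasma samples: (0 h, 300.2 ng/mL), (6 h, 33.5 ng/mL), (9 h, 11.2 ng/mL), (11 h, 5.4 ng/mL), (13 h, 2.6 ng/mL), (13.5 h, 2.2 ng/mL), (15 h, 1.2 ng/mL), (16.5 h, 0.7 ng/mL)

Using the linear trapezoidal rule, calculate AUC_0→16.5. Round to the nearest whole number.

AUC = 1098 ng/mL·h

Trapezoidal AUC_0→16.5:
  [0→6]: (300.2+33.5)/2 × 6 = 1001.1
  [6→9]: (33.5+11.2)/2 × 3 = 67.05
  [9→11]: (11.2+5.4)/2 × 2 = 16.6
  [11→13]: (5.4+2.6)/2 × 2 = 8.0
  [13→13.5]: (2.6+2.2)/2 × 0.5 = 1.2
  [13.5→15]: (2.2+1.2)/2 × 1.5 = 2.55
  [15→16.5]: (1.2+0.7)/2 × 1.5 = 1.425
  Sum = 1097.925 ng/mL·h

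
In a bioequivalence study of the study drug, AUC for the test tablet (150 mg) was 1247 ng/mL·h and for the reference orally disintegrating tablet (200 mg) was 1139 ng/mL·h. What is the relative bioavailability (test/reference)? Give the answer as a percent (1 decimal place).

F_rel = (AUC_test/D_test) / (AUC_ref/D_ref)
      = (1247/150) / (1139/200)
      = 8.31333 / 5.695 = 1.4598 = 145.98%

F_rel = 146.0%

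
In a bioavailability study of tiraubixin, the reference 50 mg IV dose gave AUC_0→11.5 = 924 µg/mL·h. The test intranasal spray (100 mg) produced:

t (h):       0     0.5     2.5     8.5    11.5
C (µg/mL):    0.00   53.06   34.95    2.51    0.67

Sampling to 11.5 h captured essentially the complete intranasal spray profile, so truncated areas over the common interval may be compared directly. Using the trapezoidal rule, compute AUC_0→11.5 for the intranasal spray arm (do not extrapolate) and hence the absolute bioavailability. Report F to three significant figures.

Trapezoidal AUC_0→11.5 (intranasal spray):
  [0→0.5]: (0.00+53.06)/2 × 0.5 = 13.265
  [0.5→2.5]: (53.06+34.95)/2 × 2 = 88.01
  [2.5→8.5]: (34.95+2.51)/2 × 6 = 112.38
  [8.5→11.5]: (2.51+0.67)/2 × 3 = 4.77
  Sum = 218.425 µg/mL·h
F = (AUC_ev/D_ev)/(AUC_iv/D_iv) = (218.425/100)/(924/50) = 2.18425/18.48 = 0.1182

F = 0.118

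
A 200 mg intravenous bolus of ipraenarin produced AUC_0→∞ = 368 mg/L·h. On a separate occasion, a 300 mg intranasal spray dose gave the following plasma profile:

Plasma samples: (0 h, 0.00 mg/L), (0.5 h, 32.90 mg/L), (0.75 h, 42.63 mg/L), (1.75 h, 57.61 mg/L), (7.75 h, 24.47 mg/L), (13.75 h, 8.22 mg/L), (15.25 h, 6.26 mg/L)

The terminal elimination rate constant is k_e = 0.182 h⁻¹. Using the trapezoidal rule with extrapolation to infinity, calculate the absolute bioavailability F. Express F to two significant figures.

Trapezoidal AUC_0→15.25 (intranasal spray):
  [0→0.5]: (0.00+32.90)/2 × 0.5 = 8.225
  [0.5→0.75]: (32.90+42.63)/2 × 0.25 = 9.44125
  [0.75→1.75]: (42.63+57.61)/2 × 1 = 50.12
  [1.75→7.75]: (57.61+24.47)/2 × 6 = 246.24
  [7.75→13.75]: (24.47+8.22)/2 × 6 = 98.07
  [13.75→15.25]: (8.22+6.26)/2 × 1.5 = 10.86
  Sum = 422.95625 mg/L·h
Tail: C_last/k_e = 6.26/0.182 = 34.396
AUC_0→∞ (intranasal spray) = 422.95625 + 34.396 = 457.35225 mg/L·h
F = (AUC_ev/D_ev)/(AUC_iv/D_iv) = (457.35225/300)/(368/200) = 1.5245075/1.84 = 0.8285

F = 0.83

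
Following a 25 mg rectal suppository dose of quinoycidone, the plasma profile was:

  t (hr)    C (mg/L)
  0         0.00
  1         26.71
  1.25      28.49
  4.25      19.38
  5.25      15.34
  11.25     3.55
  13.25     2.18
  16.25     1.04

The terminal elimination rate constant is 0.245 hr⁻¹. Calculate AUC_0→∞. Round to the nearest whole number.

Trapezoidal AUC_0→16.25:
  [0→1]: (0.00+26.71)/2 × 1 = 13.355
  [1→1.25]: (26.71+28.49)/2 × 0.25 = 6.9
  [1.25→4.25]: (28.49+19.38)/2 × 3 = 71.805
  [4.25→5.25]: (19.38+15.34)/2 × 1 = 17.36
  [5.25→11.25]: (15.34+3.55)/2 × 6 = 56.67
  [11.25→13.25]: (3.55+2.18)/2 × 2 = 5.73
  [13.25→16.25]: (2.18+1.04)/2 × 3 = 4.83
  Sum = 176.65 mg/L·hr
Extrapolated tail: C_last / k_e = 1.04 / 0.245 = 4.245
AUC_0→∞ = 176.65 + 4.245 = 180.895 mg/L·hr

AUC = 181 mg/L·hr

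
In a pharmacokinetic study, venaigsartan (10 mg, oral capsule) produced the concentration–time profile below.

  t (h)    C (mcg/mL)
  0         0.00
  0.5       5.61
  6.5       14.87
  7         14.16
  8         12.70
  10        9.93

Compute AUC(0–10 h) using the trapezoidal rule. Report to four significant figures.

Trapezoidal AUC_0→10:
  [0→0.5]: (0.00+5.61)/2 × 0.5 = 1.4025
  [0.5→6.5]: (5.61+14.87)/2 × 6 = 61.44
  [6.5→7]: (14.87+14.16)/2 × 0.5 = 7.2575
  [7→8]: (14.16+12.70)/2 × 1 = 13.43
  [8→10]: (12.70+9.93)/2 × 2 = 22.63
  Sum = 106.16 mcg/mL·h

AUC = 106.2 mcg/mL·h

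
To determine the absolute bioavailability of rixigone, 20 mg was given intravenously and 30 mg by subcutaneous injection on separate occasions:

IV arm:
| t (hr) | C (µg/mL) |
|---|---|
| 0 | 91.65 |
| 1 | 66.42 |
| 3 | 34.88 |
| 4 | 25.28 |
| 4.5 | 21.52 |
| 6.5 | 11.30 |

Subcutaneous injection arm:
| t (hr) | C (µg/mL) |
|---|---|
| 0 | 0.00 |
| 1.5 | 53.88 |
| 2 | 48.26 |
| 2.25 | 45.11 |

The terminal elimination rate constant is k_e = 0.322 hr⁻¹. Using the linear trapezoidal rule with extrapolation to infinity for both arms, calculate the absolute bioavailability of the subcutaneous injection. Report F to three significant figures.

F = 0.500

Trapezoidal AUC_0→6.5 (IV):
  [0→1]: (91.65+66.42)/2 × 1 = 79.035
  [1→3]: (66.42+34.88)/2 × 2 = 101.3
  [3→4]: (34.88+25.28)/2 × 1 = 30.08
  [4→4.5]: (25.28+21.52)/2 × 0.5 = 11.7
  [4.5→6.5]: (21.52+11.30)/2 × 2 = 32.82
  Sum = 254.935 µg/mL·hr
IV tail: 11.30/0.322 = 35.093; AUC_iv,0→∞ = 254.935 + 35.093 = 290.028 µg/mL·hr
Trapezoidal AUC_0→2.25 (subcutaneous injection):
  [0→1.5]: (0.00+53.88)/2 × 1.5 = 40.41
  [1.5→2]: (53.88+48.26)/2 × 0.5 = 25.535
  [2→2.25]: (48.26+45.11)/2 × 0.25 = 11.67125
  Sum = 77.61625 µg/mL·hr
subcutaneous injection tail: 45.11/0.322 = 140.093; AUC_ev,0→∞ = 77.61625 + 140.093 = 217.70925 µg/mL·hr
F = (AUC_ev/D_ev)/(AUC_iv/D_iv) = (217.70925/30)/(290.028/20) = 7.256975/14.5014 = 0.5004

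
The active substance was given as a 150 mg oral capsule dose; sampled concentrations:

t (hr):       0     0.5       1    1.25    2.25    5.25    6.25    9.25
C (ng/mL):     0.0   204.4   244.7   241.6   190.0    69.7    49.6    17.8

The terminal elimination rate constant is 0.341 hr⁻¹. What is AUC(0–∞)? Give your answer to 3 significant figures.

Trapezoidal AUC_0→9.25:
  [0→0.5]: (0.0+204.4)/2 × 0.5 = 51.1
  [0.5→1]: (204.4+244.7)/2 × 0.5 = 112.275
  [1→1.25]: (244.7+241.6)/2 × 0.25 = 60.7875
  [1.25→2.25]: (241.6+190.0)/2 × 1 = 215.8
  [2.25→5.25]: (190.0+69.7)/2 × 3 = 389.55
  [5.25→6.25]: (69.7+49.6)/2 × 1 = 59.65
  [6.25→9.25]: (49.6+17.8)/2 × 3 = 101.1
  Sum = 990.2625 ng/mL·hr
Extrapolated tail: C_last / k_e = 17.8 / 0.341 = 52.199
AUC_0→∞ = 990.2625 + 52.199 = 1042.4615 ng/mL·hr

AUC = 1040 ng/mL·hr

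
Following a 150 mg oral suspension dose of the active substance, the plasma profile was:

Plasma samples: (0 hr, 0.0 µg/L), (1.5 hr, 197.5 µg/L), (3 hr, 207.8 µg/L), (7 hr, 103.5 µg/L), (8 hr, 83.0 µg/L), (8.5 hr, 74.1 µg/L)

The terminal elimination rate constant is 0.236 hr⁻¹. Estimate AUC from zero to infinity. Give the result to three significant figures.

AUC = 1520 µg/L·hr

Trapezoidal AUC_0→8.5:
  [0→1.5]: (0.0+197.5)/2 × 1.5 = 148.125
  [1.5→3]: (197.5+207.8)/2 × 1.5 = 303.975
  [3→7]: (207.8+103.5)/2 × 4 = 622.6
  [7→8]: (103.5+83.0)/2 × 1 = 93.25
  [8→8.5]: (83.0+74.1)/2 × 0.5 = 39.275
  Sum = 1207.225 µg/L·hr
Extrapolated tail: C_last / k_e = 74.1 / 0.236 = 313.983
AUC_0→∞ = 1207.225 + 313.983 = 1521.208 µg/L·hr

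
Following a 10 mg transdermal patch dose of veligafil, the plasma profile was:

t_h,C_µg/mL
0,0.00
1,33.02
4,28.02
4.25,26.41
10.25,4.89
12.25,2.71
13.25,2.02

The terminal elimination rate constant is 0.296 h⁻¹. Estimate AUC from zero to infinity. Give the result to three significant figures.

AUC = 226 µg/mL·h

Trapezoidal AUC_0→13.25:
  [0→1]: (0.00+33.02)/2 × 1 = 16.51
  [1→4]: (33.02+28.02)/2 × 3 = 91.56
  [4→4.25]: (28.02+26.41)/2 × 0.25 = 6.80375
  [4.25→10.25]: (26.41+4.89)/2 × 6 = 93.9
  [10.25→12.25]: (4.89+2.71)/2 × 2 = 7.6
  [12.25→13.25]: (2.71+2.02)/2 × 1 = 2.365
  Sum = 218.73875 µg/mL·h
Extrapolated tail: C_last / k_e = 2.02 / 0.296 = 6.824
AUC_0→∞ = 218.73875 + 6.824 = 225.56275 µg/mL·h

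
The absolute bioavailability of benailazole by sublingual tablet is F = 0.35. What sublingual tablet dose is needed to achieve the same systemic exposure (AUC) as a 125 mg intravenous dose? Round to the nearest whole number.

For equal systemic exposure: F × D_ev = D_iv
D_ev = D_iv / F = 125 / 0.35 = 357.143 mg

D_sublingual = 357 mg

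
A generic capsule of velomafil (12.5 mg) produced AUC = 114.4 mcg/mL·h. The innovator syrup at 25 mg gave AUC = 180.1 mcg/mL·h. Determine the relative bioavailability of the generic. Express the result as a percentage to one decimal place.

F_rel = 127.0%

F_rel = (AUC_test/D_test) / (AUC_ref/D_ref)
      = (114.4/12.5) / (180.1/25)
      = 9.152 / 7.204 = 1.2704 = 127.04%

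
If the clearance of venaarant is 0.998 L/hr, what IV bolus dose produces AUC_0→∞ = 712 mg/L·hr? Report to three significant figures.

Dose = 711 mg

Dose_iv = CL × AUC_0→∞
     = 0.998 × 712 = 710.576 mg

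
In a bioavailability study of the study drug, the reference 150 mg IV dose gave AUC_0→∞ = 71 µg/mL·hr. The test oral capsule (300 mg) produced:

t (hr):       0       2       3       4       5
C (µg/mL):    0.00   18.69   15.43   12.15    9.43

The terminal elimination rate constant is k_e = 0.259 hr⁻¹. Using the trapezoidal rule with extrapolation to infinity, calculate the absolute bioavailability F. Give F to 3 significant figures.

F = 0.681

Trapezoidal AUC_0→5 (oral capsule):
  [0→2]: (0.00+18.69)/2 × 2 = 18.69
  [2→3]: (18.69+15.43)/2 × 1 = 17.06
  [3→4]: (15.43+12.15)/2 × 1 = 13.79
  [4→5]: (12.15+9.43)/2 × 1 = 10.79
  Sum = 60.33 µg/mL·hr
Tail: C_last/k_e = 9.43/0.259 = 36.409
AUC_0→∞ (oral capsule) = 60.33 + 36.409 = 96.739 µg/mL·hr
F = (AUC_ev/D_ev)/(AUC_iv/D_iv) = (96.739/300)/(71/150) = 0.322463/0.473333 = 0.6813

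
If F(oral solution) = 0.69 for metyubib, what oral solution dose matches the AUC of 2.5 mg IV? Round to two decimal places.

For equal systemic exposure: F × D_ev = D_iv
D_ev = D_iv / F = 2.5 / 0.69 = 3.62319 mg

D_oral = 3.62 mg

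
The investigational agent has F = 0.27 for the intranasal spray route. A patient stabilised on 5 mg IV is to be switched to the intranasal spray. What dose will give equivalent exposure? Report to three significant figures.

For equal systemic exposure: F × D_ev = D_iv
D_ev = D_iv / F = 5 / 0.27 = 18.5185 mg

D_intranasal = 18.5 mg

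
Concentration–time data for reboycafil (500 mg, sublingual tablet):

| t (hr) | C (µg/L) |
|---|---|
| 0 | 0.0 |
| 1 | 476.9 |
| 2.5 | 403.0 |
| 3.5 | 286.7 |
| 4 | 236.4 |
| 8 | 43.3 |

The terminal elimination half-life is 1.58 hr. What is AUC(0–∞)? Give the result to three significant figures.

Trapezoidal AUC_0→8:
  [0→1]: (0.0+476.9)/2 × 1 = 238.45
  [1→2.5]: (476.9+403.0)/2 × 1.5 = 659.925
  [2.5→3.5]: (403.0+286.7)/2 × 1 = 344.85
  [3.5→4]: (286.7+236.4)/2 × 0.5 = 130.775
  [4→8]: (236.4+43.3)/2 × 4 = 559.4
  Sum = 1933.4 µg/L·hr
k_e = ln2 / t½ = 0.693147 / 1.58 = 0.4387 hr^-1
Extrapolated tail: C_last / k_e = 43.3 / 0.4387 = 98.701
AUC_0→∞ = 1933.4 + 98.701 = 2032.101 µg/L·hr

AUC = 2030 µg/L·hr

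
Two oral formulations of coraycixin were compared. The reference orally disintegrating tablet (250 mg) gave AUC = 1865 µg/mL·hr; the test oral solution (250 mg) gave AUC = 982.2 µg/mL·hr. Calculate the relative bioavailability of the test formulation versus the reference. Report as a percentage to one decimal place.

F_rel = (AUC_test/D_test) / (AUC_ref/D_ref)
      = (982.2/250) / (1865/250)
      = 3.9288 / 7.46 = 0.5266 = 52.66%

F_rel = 52.7%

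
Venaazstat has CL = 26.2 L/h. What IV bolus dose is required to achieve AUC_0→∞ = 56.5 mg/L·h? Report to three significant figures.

Dose_iv = CL × AUC_0→∞
     = 26.2 × 56.5 = 1480.3 mg

Dose = 1480 mg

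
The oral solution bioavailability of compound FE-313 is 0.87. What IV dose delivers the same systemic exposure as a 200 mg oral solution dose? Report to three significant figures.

D_iv = 174 mg

Systemic exposure from an extravascular dose = F × D_ev, so the equivalent IV dose is F × D_ev.
D_iv = F × D_ev = 0.87 × 200 = 174 mg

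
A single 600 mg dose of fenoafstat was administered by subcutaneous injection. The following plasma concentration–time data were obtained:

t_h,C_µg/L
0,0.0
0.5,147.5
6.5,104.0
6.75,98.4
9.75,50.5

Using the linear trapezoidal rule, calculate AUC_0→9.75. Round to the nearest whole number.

AUC = 1040 µg/L·h

Trapezoidal AUC_0→9.75:
  [0→0.5]: (0.0+147.5)/2 × 0.5 = 36.875
  [0.5→6.5]: (147.5+104.0)/2 × 6 = 754.5
  [6.5→6.75]: (104.0+98.4)/2 × 0.25 = 25.3
  [6.75→9.75]: (98.4+50.5)/2 × 3 = 223.35
  Sum = 1040.025 µg/L·h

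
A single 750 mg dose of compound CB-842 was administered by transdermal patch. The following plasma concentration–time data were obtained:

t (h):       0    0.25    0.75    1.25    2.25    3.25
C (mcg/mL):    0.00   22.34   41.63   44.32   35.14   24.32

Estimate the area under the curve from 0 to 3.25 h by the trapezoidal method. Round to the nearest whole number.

AUC = 110 mcg/mL·h

Trapezoidal AUC_0→3.25:
  [0→0.25]: (0.00+22.34)/2 × 0.25 = 2.7925
  [0.25→0.75]: (22.34+41.63)/2 × 0.5 = 15.9925
  [0.75→1.25]: (41.63+44.32)/2 × 0.5 = 21.4875
  [1.25→2.25]: (44.32+35.14)/2 × 1 = 39.73
  [2.25→3.25]: (35.14+24.32)/2 × 1 = 29.73
  Sum = 109.7325 mcg/mL·h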